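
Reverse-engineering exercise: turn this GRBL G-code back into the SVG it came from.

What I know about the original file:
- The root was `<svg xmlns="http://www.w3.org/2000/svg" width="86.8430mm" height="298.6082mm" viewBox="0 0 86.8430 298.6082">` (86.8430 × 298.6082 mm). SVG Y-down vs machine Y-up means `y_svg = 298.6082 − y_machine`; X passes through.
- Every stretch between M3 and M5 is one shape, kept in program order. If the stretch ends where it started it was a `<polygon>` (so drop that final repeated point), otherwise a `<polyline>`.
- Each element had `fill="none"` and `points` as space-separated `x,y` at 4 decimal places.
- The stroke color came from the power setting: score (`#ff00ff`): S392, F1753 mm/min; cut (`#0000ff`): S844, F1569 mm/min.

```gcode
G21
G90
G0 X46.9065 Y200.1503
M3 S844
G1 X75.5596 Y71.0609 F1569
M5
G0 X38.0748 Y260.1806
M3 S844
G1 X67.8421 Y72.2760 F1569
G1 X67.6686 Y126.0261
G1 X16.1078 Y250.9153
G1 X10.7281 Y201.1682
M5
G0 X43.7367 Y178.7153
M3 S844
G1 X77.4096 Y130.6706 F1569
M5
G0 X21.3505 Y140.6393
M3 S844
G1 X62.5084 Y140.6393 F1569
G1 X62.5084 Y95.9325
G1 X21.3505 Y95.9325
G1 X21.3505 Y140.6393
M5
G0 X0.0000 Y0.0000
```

<svg xmlns="http://www.w3.org/2000/svg" width="86.8430mm" height="298.6082mm" viewBox="0 0 86.8430 298.6082">
  <polyline points="46.9065,98.4579 75.5596,227.5473" fill="none" stroke="#0000ff"/>
  <polyline points="38.0748,38.4276 67.8421,226.3322 67.6686,172.5821 16.1078,47.6929 10.7281,97.4400" fill="none" stroke="#0000ff"/>
  <polyline points="43.7367,119.8929 77.4096,167.9376" fill="none" stroke="#0000ff"/>
  <polygon points="21.3505,157.9689 62.5084,157.9689 62.5084,202.6757 21.3505,202.6757" fill="none" stroke="#0000ff"/>
</svg>

Each laser-on run becomes one SVG element. Flip Y back into SVG space with y_svg = 298.6082 − y_machine. Every run uses S844, so all elements get stroke `#0000ff` (cut).

Run 1: The run is open, so emit a `<polyline>` with points (Y-flipped): 46.9065,98.4579 75.5596,227.5473.

Run 2: The run is open, so emit a `<polyline>` with points (Y-flipped): 38.0748,38.4276 67.8421,226.3322 67.6686,172.5821 16.1078,47.6929 10.7281,97.4400.

Run 3: The run is open, so emit a `<polyline>` with points (Y-flipped): 43.7367,119.8929 77.4096,167.9376.

Run 4: The run returns to its start, so emit a `<polygon>` with points (Y-flipped): 21.3505,157.9689 62.5084,157.9689 62.5084,202.6757 21.3505,202.6757.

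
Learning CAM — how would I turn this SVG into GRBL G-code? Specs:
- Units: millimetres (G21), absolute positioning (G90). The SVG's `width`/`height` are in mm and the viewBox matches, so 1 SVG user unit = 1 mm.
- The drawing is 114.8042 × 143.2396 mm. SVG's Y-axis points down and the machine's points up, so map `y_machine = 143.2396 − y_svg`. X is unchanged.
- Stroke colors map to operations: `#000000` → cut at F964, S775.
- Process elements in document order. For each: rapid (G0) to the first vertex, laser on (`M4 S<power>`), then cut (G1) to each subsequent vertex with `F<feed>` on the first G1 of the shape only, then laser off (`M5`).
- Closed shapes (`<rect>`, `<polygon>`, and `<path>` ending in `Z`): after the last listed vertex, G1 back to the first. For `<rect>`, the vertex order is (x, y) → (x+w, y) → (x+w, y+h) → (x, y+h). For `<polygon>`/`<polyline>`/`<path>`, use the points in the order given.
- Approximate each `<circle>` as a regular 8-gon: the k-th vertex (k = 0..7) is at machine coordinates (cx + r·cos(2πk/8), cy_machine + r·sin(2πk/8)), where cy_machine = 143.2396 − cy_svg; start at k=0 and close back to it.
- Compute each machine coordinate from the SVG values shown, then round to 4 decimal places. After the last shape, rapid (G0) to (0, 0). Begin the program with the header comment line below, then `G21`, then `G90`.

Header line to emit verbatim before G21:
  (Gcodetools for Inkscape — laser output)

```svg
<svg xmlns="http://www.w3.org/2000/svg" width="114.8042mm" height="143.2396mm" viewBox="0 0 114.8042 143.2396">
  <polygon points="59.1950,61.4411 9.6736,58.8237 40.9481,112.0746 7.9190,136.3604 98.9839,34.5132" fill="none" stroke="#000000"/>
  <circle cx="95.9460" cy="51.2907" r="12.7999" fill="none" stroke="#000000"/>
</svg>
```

1 u = 1 mm; y_m = 143.2396 − y.

[1] `<polygon>` closed polygon, #000000→cut S775 F964: (59.1950,81.7985) → (9.6736,84.4159) → (40.9481,31.1650) → (7.9190,6.8792) → (98.9839,108.7264) → (59.1950,81.7985) (closed)

[2] `<circle>` circle, #000000→cut S775 F964: (108.7459,91.9489) → (104.9969,100.9998) → (95.9460,104.7488) → (86.8951,100.9998) → (83.1461,91.9489) → (86.8951,82.8980) → (95.9460,79.1490) → (104.9969,82.8980) → (108.7459,91.9489) (closed)

(Gcodetools for Inkscape — laser output)
G21
G90
G0 X59.1950 Y81.7985
M4 S775
G1 X9.6736 Y84.4159 F964
G1 X40.9481 Y31.1650
G1 X7.9190 Y6.8792
G1 X98.9839 Y108.7264
G1 X59.1950 Y81.7985
M5
G0 X108.7459 Y91.9489
M4 S775
G1 X104.9969 Y100.9998 F964
G1 X95.9460 Y104.7488
G1 X86.8951 Y100.9998
G1 X83.1461 Y91.9489
G1 X86.8951 Y82.8980
G1 X95.9460 Y79.1490
G1 X104.9969 Y82.8980
G1 X108.7459 Y91.9489
M5
G0 X0.0000 Y0.0000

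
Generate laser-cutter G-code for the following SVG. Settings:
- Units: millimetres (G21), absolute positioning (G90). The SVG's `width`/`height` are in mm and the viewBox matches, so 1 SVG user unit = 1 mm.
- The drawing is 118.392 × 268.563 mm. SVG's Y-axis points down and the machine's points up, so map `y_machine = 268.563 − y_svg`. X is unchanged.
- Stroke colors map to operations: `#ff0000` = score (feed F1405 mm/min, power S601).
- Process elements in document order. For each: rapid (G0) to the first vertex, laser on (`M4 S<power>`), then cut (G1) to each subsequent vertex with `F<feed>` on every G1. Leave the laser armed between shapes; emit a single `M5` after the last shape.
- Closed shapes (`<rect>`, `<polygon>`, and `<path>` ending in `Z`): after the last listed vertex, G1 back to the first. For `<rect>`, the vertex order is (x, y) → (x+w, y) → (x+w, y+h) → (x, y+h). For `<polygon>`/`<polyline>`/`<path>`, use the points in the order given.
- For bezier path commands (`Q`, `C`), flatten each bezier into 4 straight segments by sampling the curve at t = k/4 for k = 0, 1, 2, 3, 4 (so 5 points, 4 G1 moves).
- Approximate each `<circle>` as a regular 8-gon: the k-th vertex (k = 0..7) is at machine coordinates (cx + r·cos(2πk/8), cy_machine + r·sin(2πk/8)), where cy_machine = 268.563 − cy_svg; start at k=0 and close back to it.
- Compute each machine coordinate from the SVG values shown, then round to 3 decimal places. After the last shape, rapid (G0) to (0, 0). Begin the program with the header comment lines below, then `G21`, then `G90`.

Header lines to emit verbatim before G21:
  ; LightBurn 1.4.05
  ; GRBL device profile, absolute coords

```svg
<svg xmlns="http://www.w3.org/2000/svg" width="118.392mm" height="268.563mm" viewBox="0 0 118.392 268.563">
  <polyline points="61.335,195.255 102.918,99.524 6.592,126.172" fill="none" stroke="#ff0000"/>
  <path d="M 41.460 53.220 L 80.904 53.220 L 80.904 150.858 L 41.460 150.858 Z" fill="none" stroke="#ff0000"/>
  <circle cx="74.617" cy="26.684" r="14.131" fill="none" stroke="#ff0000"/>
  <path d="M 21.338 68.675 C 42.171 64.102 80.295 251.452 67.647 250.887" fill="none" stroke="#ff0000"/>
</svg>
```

Since the viewBox matches the mm dimensions, user units are millimetres directly. The only transform is the Y-flip y_m = 268.563 − y_svg.

Shape 1 is a open polyline drawn with `<polyline>`. Its stroke #ff0000 means score at S601, F1405. After flipping Y the toolpath is (61.335,73.308) → (102.918,169.039) → (6.592,142.391).

Shape 2 is a rectangle drawn with `<path>`. Its stroke #ff0000 means score at S601, F1405. After flipping Y the toolpath is (41.460,215.343) → (80.904,215.343) → (80.904,117.705) → (41.460,117.705) → (41.460,215.343), returning to the start.

Shape 3 is a circle drawn with `<circle>`. Its stroke #ff0000 means score at S601, F1405. After flipping Y the toolpath is (88.748,241.879) → (84.609,251.871) → (74.617,256.010) → (64.625,251.871) → (60.486,241.879) → (64.625,231.887) → (74.617,227.748) → (84.609,231.887) → (88.748,241.879), returning to the start.

Shape 4 is a cubic bezier drawn with `<path>`. Its stroke #ff0000 means score at S601, F1405. After flipping Y the toolpath is (21.338,199.888) → (39.141,173.267) → (57.048,110.285) → (68.677,46.551) → (67.647,17.676).

; LightBurn 1.4.05
; GRBL device profile, absolute coords
G21
G90
G0 X61.335 Y73.308
M4 S601
G1 X102.918 Y169.039 F1405
G1 X6.592 Y142.391 F1405
G0 X41.460 Y215.343
M4 S601
G1 X80.904 Y215.343 F1405
G1 X80.904 Y117.705 F1405
G1 X41.460 Y117.705 F1405
G1 X41.460 Y215.343 F1405
G0 X88.748 Y241.879
M4 S601
G1 X84.609 Y251.871 F1405
G1 X74.617 Y256.010 F1405
G1 X64.625 Y251.871 F1405
G1 X60.486 Y241.879 F1405
G1 X64.625 Y231.887 F1405
G1 X74.617 Y227.748 F1405
G1 X84.609 Y231.887 F1405
G1 X88.748 Y241.879 F1405
G0 X21.338 Y199.888
M4 S601
G1 X39.141 Y173.267 F1405
G1 X57.048 Y110.285 F1405
G1 X68.677 Y46.551 F1405
G1 X67.647 Y17.676 F1405
M5
G0 X0.000 Y0.000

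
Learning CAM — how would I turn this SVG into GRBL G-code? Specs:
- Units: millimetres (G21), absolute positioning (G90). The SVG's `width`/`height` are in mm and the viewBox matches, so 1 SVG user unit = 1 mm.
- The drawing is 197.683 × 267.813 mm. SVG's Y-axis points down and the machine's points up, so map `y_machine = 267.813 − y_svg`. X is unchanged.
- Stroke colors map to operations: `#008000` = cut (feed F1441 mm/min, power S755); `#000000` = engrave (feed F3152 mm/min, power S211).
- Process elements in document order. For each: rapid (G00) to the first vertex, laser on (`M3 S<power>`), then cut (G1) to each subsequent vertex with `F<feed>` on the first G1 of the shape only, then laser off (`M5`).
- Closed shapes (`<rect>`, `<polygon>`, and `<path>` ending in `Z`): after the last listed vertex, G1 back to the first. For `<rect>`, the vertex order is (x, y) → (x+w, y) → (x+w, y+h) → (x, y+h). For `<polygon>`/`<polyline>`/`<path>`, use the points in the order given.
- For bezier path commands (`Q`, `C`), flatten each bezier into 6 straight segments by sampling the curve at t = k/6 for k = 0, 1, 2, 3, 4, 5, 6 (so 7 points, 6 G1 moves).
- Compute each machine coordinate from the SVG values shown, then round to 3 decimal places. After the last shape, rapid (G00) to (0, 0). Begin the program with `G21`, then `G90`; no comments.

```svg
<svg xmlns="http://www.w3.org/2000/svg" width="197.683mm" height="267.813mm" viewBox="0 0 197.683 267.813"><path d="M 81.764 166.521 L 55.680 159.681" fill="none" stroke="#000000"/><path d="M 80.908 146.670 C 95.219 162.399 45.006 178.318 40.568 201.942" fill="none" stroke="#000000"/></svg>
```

G21
G90
G00 X81.764 Y101.292
M3 S211
G1 X55.680 Y108.132 F3152
M5
G00 X80.908 Y121.143
M3 S211
G1 X83.197 Y113.228 F3152
G1 X77.796 Y105.072
G1 X67.769 Y96.468
G1 X56.179 Y87.205
G1 X46.091 Y77.076
G1 X40.568 Y65.871
M5
G00 X0.000 Y0.000

viewBox `0 0 197.683 267.813` with mm width/height → 1 unit = 1 mm. Flip: y_m = 267.813 − y_svg.

**Shape 1** — `<path>` line segment, stroke `#000000` → engrave (S211, F3152). Machine vertices: (81.764,101.292) → (55.680,108.132). Open path.

**Shape 2** — `<path>` cubic bezier, stroke `#000000` → engrave (S211, F3152). Control points (SVG): P0=(80.908,146.670), P1=(95.219,162.399), P2=(45.006,178.318), P3=(40.568,201.942); sampled at t=k/6. Machine vertices: (80.908,121.143) → (83.197,113.228) → (77.796,105.072) → (67.769,96.468) → (56.179,87.205) → (46.091,77.076) → (40.568,65.871). Open path.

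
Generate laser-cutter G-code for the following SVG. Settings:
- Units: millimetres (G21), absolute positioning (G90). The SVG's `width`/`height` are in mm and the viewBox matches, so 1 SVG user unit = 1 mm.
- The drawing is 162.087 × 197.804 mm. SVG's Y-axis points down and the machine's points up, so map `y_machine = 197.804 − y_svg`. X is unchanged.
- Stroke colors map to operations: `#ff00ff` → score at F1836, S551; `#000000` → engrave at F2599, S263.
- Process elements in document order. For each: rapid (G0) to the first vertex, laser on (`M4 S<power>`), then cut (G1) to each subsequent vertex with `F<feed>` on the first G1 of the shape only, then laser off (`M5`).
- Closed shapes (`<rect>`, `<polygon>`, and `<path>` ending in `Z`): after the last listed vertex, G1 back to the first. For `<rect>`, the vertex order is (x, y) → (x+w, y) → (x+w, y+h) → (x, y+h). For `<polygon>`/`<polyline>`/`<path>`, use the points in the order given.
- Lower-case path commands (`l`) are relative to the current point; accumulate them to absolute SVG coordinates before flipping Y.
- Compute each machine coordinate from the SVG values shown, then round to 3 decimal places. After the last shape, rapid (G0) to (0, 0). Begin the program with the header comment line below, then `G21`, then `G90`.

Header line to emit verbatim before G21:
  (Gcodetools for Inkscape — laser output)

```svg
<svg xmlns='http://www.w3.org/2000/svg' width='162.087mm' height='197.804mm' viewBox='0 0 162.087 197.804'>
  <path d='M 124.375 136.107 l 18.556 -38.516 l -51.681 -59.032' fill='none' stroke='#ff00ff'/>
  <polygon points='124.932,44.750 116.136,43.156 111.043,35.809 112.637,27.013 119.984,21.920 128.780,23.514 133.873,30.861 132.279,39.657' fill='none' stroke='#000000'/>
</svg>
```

(Gcodetools for Inkscape — laser output)
G21
G90
G0 X124.375 Y61.697
M4 S551
G1 X142.931 Y100.213 F1836
G1 X91.250 Y159.245
M5
G0 X124.932 Y153.054
M4 S263
G1 X116.136 Y154.648 F2599
G1 X111.043 Y161.995
G1 X112.637 Y170.791
G1 X119.984 Y175.884
G1 X128.780 Y174.290
G1 X133.873 Y166.943
G1 X132.279 Y158.147
G1 X124.932 Y153.054
M5
G0 X0.000 Y0.000

Since the viewBox matches the mm dimensions, user units are millimetres directly. The only transform is the Y-flip y_m = 197.804 − y_svg.

Shape 1 is a open polyline drawn with `<path>`. Its stroke #ff00ff means score at S551, F1836. After flipping Y the toolpath is (124.375,61.697) → (142.931,100.213) → (91.250,159.245).

Shape 2 is a regular polygon drawn with `<polygon>`. Its stroke #000000 means engrave at S263, F2599. After flipping Y the toolpath is (124.932,153.054) → (116.136,154.648) → (111.043,161.995) → (112.637,170.791) → (119.984,175.884) → (128.780,174.290) → (133.873,166.943) → (132.279,158.147) → (124.932,153.054), returning to the start.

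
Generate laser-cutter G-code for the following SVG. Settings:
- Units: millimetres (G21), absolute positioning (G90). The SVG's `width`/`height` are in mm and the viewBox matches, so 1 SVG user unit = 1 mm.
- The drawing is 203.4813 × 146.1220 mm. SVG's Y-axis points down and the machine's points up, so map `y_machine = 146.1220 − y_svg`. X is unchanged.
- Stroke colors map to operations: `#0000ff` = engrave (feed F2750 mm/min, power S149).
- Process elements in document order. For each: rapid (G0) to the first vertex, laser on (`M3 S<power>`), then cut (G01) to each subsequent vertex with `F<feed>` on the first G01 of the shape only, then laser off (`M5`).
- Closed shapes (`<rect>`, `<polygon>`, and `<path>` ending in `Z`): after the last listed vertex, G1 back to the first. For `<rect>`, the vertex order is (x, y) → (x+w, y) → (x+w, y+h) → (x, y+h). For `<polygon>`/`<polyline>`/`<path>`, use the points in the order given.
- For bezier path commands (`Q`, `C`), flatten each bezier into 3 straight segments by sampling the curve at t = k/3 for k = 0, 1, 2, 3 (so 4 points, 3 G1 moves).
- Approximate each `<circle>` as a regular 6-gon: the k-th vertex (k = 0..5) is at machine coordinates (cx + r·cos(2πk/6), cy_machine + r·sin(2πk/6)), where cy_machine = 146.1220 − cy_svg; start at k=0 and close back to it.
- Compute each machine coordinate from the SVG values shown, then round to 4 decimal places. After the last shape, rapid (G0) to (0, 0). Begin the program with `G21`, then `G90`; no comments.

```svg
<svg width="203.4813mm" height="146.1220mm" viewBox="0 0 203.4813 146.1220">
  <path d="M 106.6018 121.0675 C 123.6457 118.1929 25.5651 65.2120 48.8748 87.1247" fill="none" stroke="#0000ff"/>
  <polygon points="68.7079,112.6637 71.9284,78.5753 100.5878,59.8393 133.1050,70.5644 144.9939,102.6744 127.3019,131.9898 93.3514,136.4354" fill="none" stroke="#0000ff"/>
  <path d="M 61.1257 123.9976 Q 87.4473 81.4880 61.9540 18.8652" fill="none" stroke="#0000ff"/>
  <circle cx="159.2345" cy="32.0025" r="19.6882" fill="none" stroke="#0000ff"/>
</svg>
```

G21
G90
G0 X106.6018 Y25.0545
M3 S149
G01 X94.0307 Y40.0016 F2750
G01 X57.2687 Y60.5751
G01 X48.8748 Y58.9973
M5
G0 X68.7079 Y33.4583
M3 S149
G01 X71.9284 Y67.5467 F2750
G01 X100.5878 Y86.2827
G01 X133.1050 Y75.5576
G01 X144.9939 Y43.4476
G01 X127.3019 Y14.1322
G01 X93.3514 Y9.6866
G01 X68.7079 Y33.4583
M5
G0 X61.1257 Y22.1244
M3 S149
G01 X72.9162 Y52.6989 F2750
G01 X73.1923 Y87.7431
G01 X61.9540 Y127.2568
M5
G0 X178.9227 Y114.1195
M3 S149
G01 X169.0786 Y131.1700 F2750
G01 X149.3904 Y131.1700
G01 X139.5463 Y114.1195
G01 X149.3904 Y97.0690
G01 X169.0786 Y97.0690
G01 X178.9227 Y114.1195
M5
G0 X0.0000 Y0.0000

1 u = 1 mm; y_m = 146.1220 − y.

[1] `<path>` cubic bezier, #0000ff→engrave S149 F2750: (106.6018,25.0545) → (94.0307,40.0016) → (57.2687,60.5751) → (48.8748,58.9973)

[2] `<polygon>` regular polygon, #0000ff→engrave S149 F2750: (68.7079,33.4583) → (71.9284,67.5467) → (100.5878,86.2827) → (133.1050,75.5576) → (144.9939,43.4476) → (127.3019,14.1322) → (93.3514,9.6866) → (68.7079,33.4583) (closed)

[3] `<path>` quadratic bezier, #0000ff→engrave S149 F2750: (61.1257,22.1244) → (72.9162,52.6989) → (73.1923,87.7431) → (61.9540,127.2568)

[4] `<circle>` circle, #0000ff→engrave S149 F2750: (178.9227,114.1195) → (169.0786,131.1700) → (149.3904,131.1700) → (139.5463,114.1195) → (149.3904,97.0690) → (169.0786,97.0690) → (178.9227,114.1195) (closed)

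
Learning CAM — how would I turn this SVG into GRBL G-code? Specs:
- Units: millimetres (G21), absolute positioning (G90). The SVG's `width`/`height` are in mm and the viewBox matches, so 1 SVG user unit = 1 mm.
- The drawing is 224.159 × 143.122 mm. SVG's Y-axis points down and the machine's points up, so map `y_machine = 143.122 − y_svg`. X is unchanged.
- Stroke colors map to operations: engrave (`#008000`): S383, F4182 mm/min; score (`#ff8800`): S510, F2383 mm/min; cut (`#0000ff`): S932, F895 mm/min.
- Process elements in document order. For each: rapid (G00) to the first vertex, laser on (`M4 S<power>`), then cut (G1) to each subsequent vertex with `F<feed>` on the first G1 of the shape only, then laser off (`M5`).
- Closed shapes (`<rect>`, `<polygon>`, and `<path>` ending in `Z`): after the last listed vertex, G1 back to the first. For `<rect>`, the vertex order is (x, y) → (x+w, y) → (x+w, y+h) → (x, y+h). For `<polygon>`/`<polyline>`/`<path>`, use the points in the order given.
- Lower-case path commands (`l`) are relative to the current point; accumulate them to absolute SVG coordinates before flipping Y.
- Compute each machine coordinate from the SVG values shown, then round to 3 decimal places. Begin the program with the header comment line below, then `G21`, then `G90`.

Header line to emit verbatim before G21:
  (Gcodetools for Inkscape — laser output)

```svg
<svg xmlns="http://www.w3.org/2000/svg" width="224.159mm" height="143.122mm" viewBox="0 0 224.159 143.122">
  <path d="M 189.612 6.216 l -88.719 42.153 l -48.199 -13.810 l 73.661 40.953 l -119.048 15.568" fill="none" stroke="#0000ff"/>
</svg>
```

viewBox `0 0 224.159 143.122` with mm width/height → 1 unit = 1 mm. Flip: y_m = 143.122 − y_svg.

**Shape 1** — `<path>` open polyline, stroke `#0000ff` → cut (S932, F895). Machine vertices: (189.612,136.906) → (100.893,94.753) → (52.694,108.563) → (126.355,67.610) → (7.307,52.042). Open path.

(Gcodetools for Inkscape — laser output)
G21
G90
G00 X189.612 Y136.906
M4 S932
G1 X100.893 Y94.753 F895
G1 X52.694 Y108.563
G1 X126.355 Y67.610
G1 X7.307 Y52.042
M5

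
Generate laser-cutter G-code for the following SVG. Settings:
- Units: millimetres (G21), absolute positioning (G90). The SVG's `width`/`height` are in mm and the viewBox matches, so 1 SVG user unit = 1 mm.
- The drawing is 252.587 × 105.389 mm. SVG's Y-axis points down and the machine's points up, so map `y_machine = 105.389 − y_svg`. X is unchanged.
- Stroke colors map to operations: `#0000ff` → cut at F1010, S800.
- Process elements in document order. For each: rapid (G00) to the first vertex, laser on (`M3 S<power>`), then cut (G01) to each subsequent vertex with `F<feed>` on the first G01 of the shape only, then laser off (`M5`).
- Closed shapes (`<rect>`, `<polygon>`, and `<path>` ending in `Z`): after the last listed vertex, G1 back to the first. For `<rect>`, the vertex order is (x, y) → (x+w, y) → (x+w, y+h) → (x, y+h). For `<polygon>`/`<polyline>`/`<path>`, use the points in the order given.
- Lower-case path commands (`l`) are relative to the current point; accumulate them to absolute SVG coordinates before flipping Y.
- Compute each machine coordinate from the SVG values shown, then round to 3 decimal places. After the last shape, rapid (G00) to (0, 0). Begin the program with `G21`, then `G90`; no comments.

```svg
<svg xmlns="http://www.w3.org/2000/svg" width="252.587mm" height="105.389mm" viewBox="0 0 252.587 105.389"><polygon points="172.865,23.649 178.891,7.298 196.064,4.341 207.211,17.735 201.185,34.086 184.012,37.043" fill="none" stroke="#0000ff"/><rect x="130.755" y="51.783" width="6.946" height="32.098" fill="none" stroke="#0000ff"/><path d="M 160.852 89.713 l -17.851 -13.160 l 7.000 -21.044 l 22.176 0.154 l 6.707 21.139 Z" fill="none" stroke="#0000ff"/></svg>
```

Since the viewBox matches the mm dimensions, user units are millimetres directly. The only transform is the Y-flip y_m = 105.389 − y_svg.

Shape 1 is a regular polygon drawn with `<polygon>`. Its stroke #0000ff means cut at S800, F1010. After flipping Y the toolpath is (172.865,81.740) → (178.891,98.091) → (196.064,101.048) → (207.211,87.654) → (201.185,71.303) → (184.012,68.346) → (172.865,81.740), returning to the start.

Shape 2 is a rectangle drawn with `<rect>`. Its stroke #0000ff means cut at S800, F1010. After flipping Y the toolpath is (130.755,53.606) → (137.701,53.606) → (137.701,21.508) → (130.755,21.508) → (130.755,53.606), returning to the start.

Shape 3 is a regular polygon drawn with `<path>`. Its stroke #0000ff means cut at S800, F1010. After flipping Y the toolpath is (160.852,15.676) → (143.001,28.836) → (150.001,49.880) → (172.177,49.726) → (178.884,28.587) → (160.852,15.676), returning to the start.

G21
G90
G00 X172.865 Y81.740
M3 S800
G01 X178.891 Y98.091 F1010
G01 X196.064 Y101.048
G01 X207.211 Y87.654
G01 X201.185 Y71.303
G01 X184.012 Y68.346
G01 X172.865 Y81.740
M5
G00 X130.755 Y53.606
M3 S800
G01 X137.701 Y53.606 F1010
G01 X137.701 Y21.508
G01 X130.755 Y21.508
G01 X130.755 Y53.606
M5
G00 X160.852 Y15.676
M3 S800
G01 X143.001 Y28.836 F1010
G01 X150.001 Y49.880
G01 X172.177 Y49.726
G01 X178.884 Y28.587
G01 X160.852 Y15.676
M5
G00 X0.000 Y0.000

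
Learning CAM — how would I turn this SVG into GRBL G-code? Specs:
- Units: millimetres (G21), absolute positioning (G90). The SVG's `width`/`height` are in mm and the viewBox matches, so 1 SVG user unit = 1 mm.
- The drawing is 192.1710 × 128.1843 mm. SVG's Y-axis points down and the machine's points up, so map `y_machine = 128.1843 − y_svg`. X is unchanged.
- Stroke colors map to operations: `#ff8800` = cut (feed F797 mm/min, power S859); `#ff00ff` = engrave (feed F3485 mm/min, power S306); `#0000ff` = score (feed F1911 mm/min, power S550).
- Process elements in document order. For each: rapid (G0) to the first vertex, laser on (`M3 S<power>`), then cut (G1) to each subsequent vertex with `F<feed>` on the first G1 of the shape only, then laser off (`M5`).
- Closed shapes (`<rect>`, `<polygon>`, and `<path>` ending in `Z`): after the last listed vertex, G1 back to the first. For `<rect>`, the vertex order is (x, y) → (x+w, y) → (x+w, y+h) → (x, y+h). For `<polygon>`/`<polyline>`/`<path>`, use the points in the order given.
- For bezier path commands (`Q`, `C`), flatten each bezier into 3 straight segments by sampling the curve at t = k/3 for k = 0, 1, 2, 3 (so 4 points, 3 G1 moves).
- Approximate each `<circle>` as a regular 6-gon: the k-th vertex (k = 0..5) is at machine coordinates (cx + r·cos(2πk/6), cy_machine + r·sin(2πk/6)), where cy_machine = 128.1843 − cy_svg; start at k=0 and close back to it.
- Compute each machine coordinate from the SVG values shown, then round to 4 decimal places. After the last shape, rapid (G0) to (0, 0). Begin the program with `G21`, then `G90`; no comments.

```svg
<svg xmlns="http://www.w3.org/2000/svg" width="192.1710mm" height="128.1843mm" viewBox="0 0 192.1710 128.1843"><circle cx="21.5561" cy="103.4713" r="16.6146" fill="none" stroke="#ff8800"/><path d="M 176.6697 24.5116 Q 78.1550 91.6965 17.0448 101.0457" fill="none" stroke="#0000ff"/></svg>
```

Since the viewBox matches the mm dimensions, user units are millimetres directly. The only transform is the Y-flip y_m = 128.1843 − y_svg.

Shape 1 is a circle drawn with `<circle>`. Its stroke #ff8800 means cut at S859, F797. After flipping Y the toolpath is (38.1707,24.7130) → (29.8634,39.1017) → (13.2488,39.1017) → (4.9415,24.7130) → (13.2488,10.3243) → (29.8634,10.3243) → (38.1707,24.7130), returning to the start.

Shape 2 is a quadratic bezier drawn with `<path>`. Its stroke #0000ff means score at S550, F1911. After flipping Y the toolpath is (176.6697,103.6727) → (115.1493,65.3090) → (61.9410,39.7976) → (17.0448,27.1386).

G21
G90
G0 X38.1707 Y24.7130
M3 S859
G1 X29.8634 Y39.1017 F797
G1 X13.2488 Y39.1017
G1 X4.9415 Y24.7130
G1 X13.2488 Y10.3243
G1 X29.8634 Y10.3243
G1 X38.1707 Y24.7130
M5
G0 X176.6697 Y103.6727
M3 S550
G1 X115.1493 Y65.3090 F1911
G1 X61.9410 Y39.7976
G1 X17.0448 Y27.1386
M5
G0 X0.0000 Y0.0000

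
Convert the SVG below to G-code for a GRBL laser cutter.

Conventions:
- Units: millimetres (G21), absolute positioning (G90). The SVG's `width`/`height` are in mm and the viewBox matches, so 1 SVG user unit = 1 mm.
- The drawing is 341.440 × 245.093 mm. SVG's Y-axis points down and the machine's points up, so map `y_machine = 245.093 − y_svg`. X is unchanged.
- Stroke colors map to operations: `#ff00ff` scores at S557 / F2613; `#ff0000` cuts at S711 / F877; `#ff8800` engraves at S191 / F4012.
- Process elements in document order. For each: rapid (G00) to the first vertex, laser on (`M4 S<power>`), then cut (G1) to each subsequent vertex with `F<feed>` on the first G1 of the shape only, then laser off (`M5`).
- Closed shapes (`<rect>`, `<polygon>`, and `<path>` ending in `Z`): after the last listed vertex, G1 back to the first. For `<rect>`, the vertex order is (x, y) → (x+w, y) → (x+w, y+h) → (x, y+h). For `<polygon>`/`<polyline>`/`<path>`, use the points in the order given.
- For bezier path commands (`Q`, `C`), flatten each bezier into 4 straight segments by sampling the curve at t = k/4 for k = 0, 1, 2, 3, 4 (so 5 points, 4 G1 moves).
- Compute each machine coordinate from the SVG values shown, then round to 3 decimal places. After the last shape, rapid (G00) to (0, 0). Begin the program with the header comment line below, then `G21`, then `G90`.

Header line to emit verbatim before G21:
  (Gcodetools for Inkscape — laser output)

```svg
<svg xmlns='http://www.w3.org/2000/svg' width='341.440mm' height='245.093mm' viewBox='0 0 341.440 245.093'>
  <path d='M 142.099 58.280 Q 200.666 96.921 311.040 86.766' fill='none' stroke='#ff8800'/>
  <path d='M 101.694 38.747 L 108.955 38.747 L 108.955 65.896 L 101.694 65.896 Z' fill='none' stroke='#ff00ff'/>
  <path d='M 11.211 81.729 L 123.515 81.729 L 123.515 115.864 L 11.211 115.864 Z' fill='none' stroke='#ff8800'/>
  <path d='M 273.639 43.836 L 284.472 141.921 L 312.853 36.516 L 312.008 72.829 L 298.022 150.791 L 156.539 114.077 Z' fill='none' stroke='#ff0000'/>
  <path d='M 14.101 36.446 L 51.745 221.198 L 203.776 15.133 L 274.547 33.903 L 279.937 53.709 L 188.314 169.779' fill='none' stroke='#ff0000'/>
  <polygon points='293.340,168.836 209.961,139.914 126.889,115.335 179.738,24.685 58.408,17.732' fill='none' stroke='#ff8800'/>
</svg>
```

(Gcodetools for Inkscape — laser output)
G21
G90
G00 X142.099 Y186.813
M4 S191
G1 X174.620 Y170.542 F4012
G1 X213.618 Y160.371
G1 X259.091 Y156.299
G1 X311.040 Y158.327
M5
G00 X101.694 Y206.346
M4 S557
G1 X108.955 Y206.346 F2613
G1 X108.955 Y179.197
G1 X101.694 Y179.197
G1 X101.694 Y206.346
M5
G00 X11.211 Y163.364
M4 S191
G1 X123.515 Y163.364 F4012
G1 X123.515 Y129.229
G1 X11.211 Y129.229
G1 X11.211 Y163.364
M5
G00 X273.639 Y201.257
M4 S711
G1 X284.472 Y103.172 F877
G1 X312.853 Y208.577
G1 X312.008 Y172.264
G1 X298.022 Y94.302
G1 X156.539 Y131.016
G1 X273.639 Y201.257
M5
G00 X14.101 Y208.647
M4 S711
G1 X51.745 Y23.895 F877
G1 X203.776 Y229.960
G1 X274.547 Y211.190
G1 X279.937 Y191.384
G1 X188.314 Y75.314
M5
G00 X293.340 Y76.257
M4 S191
G1 X209.961 Y105.179 F4012
G1 X126.889 Y129.758
G1 X179.738 Y220.408
G1 X58.408 Y227.361
G1 X293.340 Y76.257
M5
G00 X0.000 Y0.000

viewBox `0 0 341.440 245.093` with mm width/height → 1 unit = 1 mm. Flip: y_m = 245.093 − y_svg.

**Shape 1** — `<path>` quadratic bezier, stroke `#ff8800` → engrave (S191, F4012). Control points (SVG): P0=(142.099,58.280), P1=(200.666,96.921), P2=(311.040,86.766); sampled at t=k/4. Machine vertices: (142.099,186.813) → (174.620,170.542) → (213.618,160.371) → (259.091,156.299) → (311.040,158.327). Open path.

**Shape 2** — `<path>` rectangle, stroke `#ff00ff` → score (S557, F2613). Machine vertices: (101.694,206.346) → (108.955,206.346) → (108.955,179.197) → (101.694,179.197) → (101.694,206.346). Closed: final G1 returns to the first vertex.

**Shape 3** — `<path>` rectangle, stroke `#ff8800` → engrave (S191, F4012). Machine vertices: (11.211,163.364) → (123.515,163.364) → (123.515,129.229) → (11.211,129.229) → (11.211,163.364). Closed: final G1 returns to the first vertex.

**Shape 4** — `<path>` closed polygon, stroke `#ff0000` → cut (S711, F877). Machine vertices: (273.639,201.257) → (284.472,103.172) → (312.853,208.577) → (312.008,172.264) → (298.022,94.302) → (156.539,131.016) → (273.639,201.257). Closed: final G1 returns to the first vertex.

**Shape 5** — `<path>` open polyline, stroke `#ff0000` → cut (S711, F877). Machine vertices: (14.101,208.647) → (51.745,23.895) → (203.776,229.960) → (274.547,211.190) → (279.937,191.384) → (188.314,75.314). Open path.

**Shape 6** — `<polygon>` closed polygon, stroke `#ff8800` → engrave (S191, F4012). Machine vertices: (293.340,76.257) → (209.961,105.179) → (126.889,129.758) → (179.738,220.408) → (58.408,227.361) → (293.340,76.257). Closed: final G1 returns to the first vertex.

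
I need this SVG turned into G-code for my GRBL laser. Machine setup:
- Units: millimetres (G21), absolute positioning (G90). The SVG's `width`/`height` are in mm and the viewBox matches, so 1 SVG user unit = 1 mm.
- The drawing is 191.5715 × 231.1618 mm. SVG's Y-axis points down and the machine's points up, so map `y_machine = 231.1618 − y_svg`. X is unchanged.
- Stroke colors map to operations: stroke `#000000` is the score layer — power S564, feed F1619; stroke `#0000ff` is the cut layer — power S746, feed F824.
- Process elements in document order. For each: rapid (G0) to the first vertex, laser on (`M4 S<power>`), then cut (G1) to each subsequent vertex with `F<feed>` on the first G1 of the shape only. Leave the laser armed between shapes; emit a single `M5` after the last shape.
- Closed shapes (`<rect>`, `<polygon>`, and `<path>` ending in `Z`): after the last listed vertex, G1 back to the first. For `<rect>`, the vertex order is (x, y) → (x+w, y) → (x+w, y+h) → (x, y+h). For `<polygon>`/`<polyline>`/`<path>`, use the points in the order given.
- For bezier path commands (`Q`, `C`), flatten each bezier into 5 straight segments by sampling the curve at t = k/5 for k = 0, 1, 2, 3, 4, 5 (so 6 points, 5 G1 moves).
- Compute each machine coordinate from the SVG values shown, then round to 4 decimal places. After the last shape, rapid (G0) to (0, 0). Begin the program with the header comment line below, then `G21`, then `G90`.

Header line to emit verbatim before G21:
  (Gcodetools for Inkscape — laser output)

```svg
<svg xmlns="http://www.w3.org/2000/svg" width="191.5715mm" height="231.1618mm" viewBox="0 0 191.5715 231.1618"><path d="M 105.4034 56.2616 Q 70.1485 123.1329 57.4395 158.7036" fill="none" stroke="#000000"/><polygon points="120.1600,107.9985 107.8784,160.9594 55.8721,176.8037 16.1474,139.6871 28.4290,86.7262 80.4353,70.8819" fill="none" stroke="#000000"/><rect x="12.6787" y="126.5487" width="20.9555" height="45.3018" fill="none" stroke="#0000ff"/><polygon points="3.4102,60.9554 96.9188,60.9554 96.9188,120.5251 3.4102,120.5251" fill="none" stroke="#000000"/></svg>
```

1 u = 1 mm; y_m = 231.1618 − y.

[1] `<path>` quadratic bezier, #000000→score S564 F1619: (105.4034,174.9002) → (92.2033,149.4037) → (80.8068,126.4113) → (71.2140,105.9229) → (63.4249,87.9385) → (57.4395,72.4582)

[2] `<polygon>` regular polygon, #000000→score S564 F1619: (120.1600,123.1633) → (107.8784,70.2024) → (55.8721,54.3581) → (16.1474,91.4747) → (28.4290,144.4356) → (80.4353,160.2799) → (120.1600,123.1633) (closed)

[3] `<rect>` rectangle, #0000ff→cut S746 F824: (12.6787,104.6131) → (33.6342,104.6131) → (33.6342,59.3113) → (12.6787,59.3113) → (12.6787,104.6131) (closed)

[4] `<polygon>` rectangle, #000000→score S564 F1619: (3.4102,170.2064) → (96.9188,170.2064) → (96.9188,110.6367) → (3.4102,110.6367) → (3.4102,170.2064) (closed)

(Gcodetools for Inkscape — laser output)
G21
G90
G0 X105.4034 Y174.9002
M4 S564
G1 X92.2033 Y149.4037 F1619
G1 X80.8068 Y126.4113
G1 X71.2140 Y105.9229
G1 X63.4249 Y87.9385
G1 X57.4395 Y72.4582
G0 X120.1600 Y123.1633
M4 S564
G1 X107.8784 Y70.2024 F1619
G1 X55.8721 Y54.3581
G1 X16.1474 Y91.4747
G1 X28.4290 Y144.4356
G1 X80.4353 Y160.2799
G1 X120.1600 Y123.1633
G0 X12.6787 Y104.6131
M4 S746
G1 X33.6342 Y104.6131 F824
G1 X33.6342 Y59.3113
G1 X12.6787 Y59.3113
G1 X12.6787 Y104.6131
G0 X3.4102 Y170.2064
M4 S564
G1 X96.9188 Y170.2064 F1619
G1 X96.9188 Y110.6367
G1 X3.4102 Y110.6367
G1 X3.4102 Y170.2064
M5
G0 X0.0000 Y0.0000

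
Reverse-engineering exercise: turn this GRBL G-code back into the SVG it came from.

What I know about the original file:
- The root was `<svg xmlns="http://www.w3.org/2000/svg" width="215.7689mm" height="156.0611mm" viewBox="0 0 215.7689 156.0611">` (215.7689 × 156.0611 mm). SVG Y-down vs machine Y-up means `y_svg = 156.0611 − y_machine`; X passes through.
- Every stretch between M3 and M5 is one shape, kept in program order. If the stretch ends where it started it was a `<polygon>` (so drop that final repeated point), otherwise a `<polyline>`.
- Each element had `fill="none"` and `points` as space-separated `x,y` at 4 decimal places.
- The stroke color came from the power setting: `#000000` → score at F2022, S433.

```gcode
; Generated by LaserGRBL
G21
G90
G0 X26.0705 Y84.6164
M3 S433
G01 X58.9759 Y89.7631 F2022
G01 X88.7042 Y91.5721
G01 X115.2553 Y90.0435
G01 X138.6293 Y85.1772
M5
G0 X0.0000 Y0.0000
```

Each laser-on run becomes one SVG element. Flip Y back into SVG space with y_svg = 156.0611 − y_machine. Every run uses S433, so all elements get stroke `#000000` (score).

Run 1: The run is open, so emit a `<polyline>` with points (Y-flipped): 26.0705,71.4447 58.9759,66.2980 88.7042,64.4890 115.2553,66.0176 138.6293,70.8839.

<svg xmlns="http://www.w3.org/2000/svg" width="215.7689mm" height="156.0611mm" viewBox="0 0 215.7689 156.0611">
  <polyline points="26.0705,71.4447 58.9759,66.2980 88.7042,64.4890 115.2553,66.0176 138.6293,70.8839" fill="none" stroke="#000000"/>
</svg>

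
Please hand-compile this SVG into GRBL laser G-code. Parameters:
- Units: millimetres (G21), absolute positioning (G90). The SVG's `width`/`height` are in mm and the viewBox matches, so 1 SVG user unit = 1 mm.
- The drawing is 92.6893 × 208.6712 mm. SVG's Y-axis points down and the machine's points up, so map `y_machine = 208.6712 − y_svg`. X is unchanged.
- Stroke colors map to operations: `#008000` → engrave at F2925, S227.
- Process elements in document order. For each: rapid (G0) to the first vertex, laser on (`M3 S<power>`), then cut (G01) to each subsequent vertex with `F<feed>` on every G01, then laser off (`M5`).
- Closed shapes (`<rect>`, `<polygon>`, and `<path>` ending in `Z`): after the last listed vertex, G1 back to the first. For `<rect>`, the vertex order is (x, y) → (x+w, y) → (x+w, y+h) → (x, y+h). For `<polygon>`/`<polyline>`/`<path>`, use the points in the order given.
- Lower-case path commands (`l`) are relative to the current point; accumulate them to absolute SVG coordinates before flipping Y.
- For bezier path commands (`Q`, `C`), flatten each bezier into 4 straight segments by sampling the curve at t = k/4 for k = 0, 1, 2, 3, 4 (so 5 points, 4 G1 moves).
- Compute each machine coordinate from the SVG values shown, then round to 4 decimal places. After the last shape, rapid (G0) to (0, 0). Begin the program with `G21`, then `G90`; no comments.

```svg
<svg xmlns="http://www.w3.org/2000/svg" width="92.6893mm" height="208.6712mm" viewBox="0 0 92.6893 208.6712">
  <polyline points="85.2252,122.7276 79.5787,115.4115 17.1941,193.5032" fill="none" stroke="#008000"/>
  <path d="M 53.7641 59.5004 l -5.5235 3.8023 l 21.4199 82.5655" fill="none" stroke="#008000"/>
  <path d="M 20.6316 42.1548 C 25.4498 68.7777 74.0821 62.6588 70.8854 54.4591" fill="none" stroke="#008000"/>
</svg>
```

1 u = 1 mm; y_m = 208.6712 − y.

[1] `<polyline>` open polyline, #008000→engrave S227 F2925: (85.2252,85.9436) → (79.5787,93.2597) → (17.1941,15.1680)

[2] `<path>` open polyline, #008000→engrave S227 F2925: (53.7641,149.1708) → (48.2406,145.3685) → (69.6605,62.8030)

[3] `<path>` cubic bezier, #008000→engrave S227 F2925: (20.6316,166.5164) → (30.9660,152.2092) → (48.7641,147.3058) → (65.0594,148.9316) → (70.8854,154.2121)

G21
G90
G0 X85.2252 Y85.9436
M3 S227
G01 X79.5787 Y93.2597 F2925
G01 X17.1941 Y15.1680 F2925
M5
G0 X53.7641 Y149.1708
M3 S227
G01 X48.2406 Y145.3685 F2925
G01 X69.6605 Y62.8030 F2925
M5
G0 X20.6316 Y166.5164
M3 S227
G01 X30.9660 Y152.2092 F2925
G01 X48.7641 Y147.3058 F2925
G01 X65.0594 Y148.9316 F2925
G01 X70.8854 Y154.2121 F2925
M5
G0 X0.0000 Y0.0000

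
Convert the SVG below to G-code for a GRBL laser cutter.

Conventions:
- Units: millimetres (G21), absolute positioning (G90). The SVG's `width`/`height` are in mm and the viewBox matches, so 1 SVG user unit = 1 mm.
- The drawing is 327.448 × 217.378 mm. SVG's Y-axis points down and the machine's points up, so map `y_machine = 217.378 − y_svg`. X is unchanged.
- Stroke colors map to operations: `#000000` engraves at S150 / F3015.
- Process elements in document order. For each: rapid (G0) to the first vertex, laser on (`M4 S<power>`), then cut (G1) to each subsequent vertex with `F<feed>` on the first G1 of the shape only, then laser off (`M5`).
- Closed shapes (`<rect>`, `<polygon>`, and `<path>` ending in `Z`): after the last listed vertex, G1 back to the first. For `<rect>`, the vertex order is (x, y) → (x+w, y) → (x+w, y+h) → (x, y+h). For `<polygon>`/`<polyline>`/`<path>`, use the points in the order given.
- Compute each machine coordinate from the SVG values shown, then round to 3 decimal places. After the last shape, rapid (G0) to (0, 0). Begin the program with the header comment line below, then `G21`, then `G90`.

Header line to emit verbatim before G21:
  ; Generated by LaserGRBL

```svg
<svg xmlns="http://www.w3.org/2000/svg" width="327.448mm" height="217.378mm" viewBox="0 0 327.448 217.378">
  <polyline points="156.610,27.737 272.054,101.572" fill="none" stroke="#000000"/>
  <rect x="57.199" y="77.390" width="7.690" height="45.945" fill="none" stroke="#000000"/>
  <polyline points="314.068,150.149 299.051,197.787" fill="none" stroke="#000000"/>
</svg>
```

; Generated by LaserGRBL
G21
G90
G0 X156.610 Y189.641
M4 S150
G1 X272.054 Y115.806 F3015
M5
G0 X57.199 Y139.988
M4 S150
G1 X64.889 Y139.988 F3015
G1 X64.889 Y94.043
G1 X57.199 Y94.043
G1 X57.199 Y139.988
M5
G0 X314.068 Y67.229
M4 S150
G1 X299.051 Y19.591 F3015
M5
G0 X0.000 Y0.000

Since the viewBox matches the mm dimensions, user units are millimetres directly. The only transform is the Y-flip y_m = 217.378 − y_svg.

Shape 1 is a line segment drawn with `<polyline>`. Its stroke #000000 means engrave at S150, F3015. After flipping Y the toolpath is (156.610,189.641) → (272.054,115.806).

Shape 2 is a rectangle drawn with `<rect>`. Its stroke #000000 means engrave at S150, F3015. After flipping Y the toolpath is (57.199,139.988) → (64.889,139.988) → (64.889,94.043) → (57.199,94.043) → (57.199,139.988), returning to the start.

Shape 3 is a line segment drawn with `<polyline>`. Its stroke #000000 means engrave at S150, F3015. After flipping Y the toolpath is (314.068,67.229) → (299.051,19.591).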